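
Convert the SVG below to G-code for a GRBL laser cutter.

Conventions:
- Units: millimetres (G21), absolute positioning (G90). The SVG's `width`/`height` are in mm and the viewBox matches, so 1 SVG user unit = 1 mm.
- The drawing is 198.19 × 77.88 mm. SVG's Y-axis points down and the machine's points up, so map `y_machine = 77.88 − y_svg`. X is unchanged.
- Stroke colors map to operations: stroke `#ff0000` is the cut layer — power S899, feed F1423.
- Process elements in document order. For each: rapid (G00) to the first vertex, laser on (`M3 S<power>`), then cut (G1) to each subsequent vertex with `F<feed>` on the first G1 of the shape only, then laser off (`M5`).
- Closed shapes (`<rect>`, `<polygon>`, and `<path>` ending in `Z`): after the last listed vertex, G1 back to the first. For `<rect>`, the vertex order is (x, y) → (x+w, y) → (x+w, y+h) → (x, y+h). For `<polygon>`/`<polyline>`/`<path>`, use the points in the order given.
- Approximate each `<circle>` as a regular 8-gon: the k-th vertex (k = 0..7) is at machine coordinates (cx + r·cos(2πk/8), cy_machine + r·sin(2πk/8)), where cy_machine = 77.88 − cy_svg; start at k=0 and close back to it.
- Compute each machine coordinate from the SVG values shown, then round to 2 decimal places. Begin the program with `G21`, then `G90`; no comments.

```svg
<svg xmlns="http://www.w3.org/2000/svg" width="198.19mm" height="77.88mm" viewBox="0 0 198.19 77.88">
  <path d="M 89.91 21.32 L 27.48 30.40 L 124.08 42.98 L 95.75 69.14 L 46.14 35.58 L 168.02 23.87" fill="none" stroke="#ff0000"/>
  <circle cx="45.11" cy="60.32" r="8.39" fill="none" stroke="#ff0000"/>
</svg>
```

G21
G90
G00 X89.91 Y56.56
M3 S899
G1 X27.48 Y47.48 F1423
G1 X124.08 Y34.90
G1 X95.75 Y8.74
G1 X46.14 Y42.30
G1 X168.02 Y54.01
M5
G00 X53.50 Y17.56
M3 S899
G1 X51.04 Y23.49 F1423
G1 X45.11 Y25.95
G1 X39.18 Y23.49
G1 X36.72 Y17.56
G1 X39.18 Y11.63
G1 X45.11 Y9.17
G1 X51.04 Y11.63
G1 X53.50 Y17.56
M5

viewBox `0 0 198.19 77.88` with mm width/height → 1 unit = 1 mm. Flip: y_m = 77.88 − y_svg.

**Shape 1** — `<path>` open polyline, stroke `#ff0000` → cut (S899, F1423). Machine vertices: (89.91,56.56) → (27.48,47.48) → (124.08,34.90) → (95.75,8.74) → (46.14,42.30) → (168.02,54.01). Open path.

**Shape 2** — `<circle>` circle, stroke `#ff0000` → cut (S899, F1423). Machine vertices: (53.50,17.56) → (51.04,23.49) → (45.11,25.95) → (39.18,23.49) → (36.72,17.56) → (39.18,11.63) → (45.11,9.17) → (51.04,11.63) → (53.50,17.56). Closed: final G1 returns to the first vertex.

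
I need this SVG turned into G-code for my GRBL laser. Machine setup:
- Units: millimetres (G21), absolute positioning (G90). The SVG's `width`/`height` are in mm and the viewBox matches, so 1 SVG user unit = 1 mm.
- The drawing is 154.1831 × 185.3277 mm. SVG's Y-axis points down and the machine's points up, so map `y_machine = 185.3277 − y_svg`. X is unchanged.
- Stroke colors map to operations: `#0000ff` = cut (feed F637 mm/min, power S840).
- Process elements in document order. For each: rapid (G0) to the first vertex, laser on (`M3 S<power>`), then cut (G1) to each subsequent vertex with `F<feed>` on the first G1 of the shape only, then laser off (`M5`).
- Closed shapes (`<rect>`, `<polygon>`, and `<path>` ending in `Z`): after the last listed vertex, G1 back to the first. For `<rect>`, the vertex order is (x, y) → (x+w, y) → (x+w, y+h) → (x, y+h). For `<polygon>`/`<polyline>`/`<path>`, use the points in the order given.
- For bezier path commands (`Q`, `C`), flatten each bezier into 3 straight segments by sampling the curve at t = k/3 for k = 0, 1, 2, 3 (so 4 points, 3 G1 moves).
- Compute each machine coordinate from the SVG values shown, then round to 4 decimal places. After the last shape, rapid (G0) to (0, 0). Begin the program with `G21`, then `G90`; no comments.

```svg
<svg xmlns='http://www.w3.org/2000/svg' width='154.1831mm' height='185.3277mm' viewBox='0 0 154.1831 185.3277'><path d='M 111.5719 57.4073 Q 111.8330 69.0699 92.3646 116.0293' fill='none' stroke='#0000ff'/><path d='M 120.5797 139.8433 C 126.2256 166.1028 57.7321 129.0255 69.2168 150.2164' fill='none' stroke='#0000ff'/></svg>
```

viewBox `0 0 154.1831 185.3277` with mm width/height → 1 unit = 1 mm. Flip: y_m = 185.3277 − y_svg.

**Shape 1** — `<path>` quadratic bezier, stroke `#0000ff` → cut (S840, F637). Control points (SVG): P0=(111.5719,57.4073), P1=(111.8330,69.0699), P2=(92.3646,116.0293); sampled at t=k/3. Machine vertices: (111.5719,127.9204) → (109.5538,116.2235) → (103.1514,96.6828) → (92.3646,69.2984). Open path.

**Shape 2** — `<path>` cubic bezier, stroke `#0000ff` → cut (S840, F637). Control points (SVG): P0=(120.5797,139.8433), P1=(126.2256,166.1028), P2=(57.7321,129.0255), P3=(69.2168,150.2164); sampled at t=k/3. Machine vertices: (120.5797,45.4844) → (107.2205,35.8333) → (78.6834,41.3834) → (69.2168,35.1113). Open path.

G21
G90
G0 X111.5719 Y127.9204
M3 S840
G1 X109.5538 Y116.2235 F637
G1 X103.1514 Y96.6828
G1 X92.3646 Y69.2984
M5
G0 X120.5797 Y45.4844
M3 S840
G1 X107.2205 Y35.8333 F637
G1 X78.6834 Y41.3834
G1 X69.2168 Y35.1113
M5
G0 X0.0000 Y0.0000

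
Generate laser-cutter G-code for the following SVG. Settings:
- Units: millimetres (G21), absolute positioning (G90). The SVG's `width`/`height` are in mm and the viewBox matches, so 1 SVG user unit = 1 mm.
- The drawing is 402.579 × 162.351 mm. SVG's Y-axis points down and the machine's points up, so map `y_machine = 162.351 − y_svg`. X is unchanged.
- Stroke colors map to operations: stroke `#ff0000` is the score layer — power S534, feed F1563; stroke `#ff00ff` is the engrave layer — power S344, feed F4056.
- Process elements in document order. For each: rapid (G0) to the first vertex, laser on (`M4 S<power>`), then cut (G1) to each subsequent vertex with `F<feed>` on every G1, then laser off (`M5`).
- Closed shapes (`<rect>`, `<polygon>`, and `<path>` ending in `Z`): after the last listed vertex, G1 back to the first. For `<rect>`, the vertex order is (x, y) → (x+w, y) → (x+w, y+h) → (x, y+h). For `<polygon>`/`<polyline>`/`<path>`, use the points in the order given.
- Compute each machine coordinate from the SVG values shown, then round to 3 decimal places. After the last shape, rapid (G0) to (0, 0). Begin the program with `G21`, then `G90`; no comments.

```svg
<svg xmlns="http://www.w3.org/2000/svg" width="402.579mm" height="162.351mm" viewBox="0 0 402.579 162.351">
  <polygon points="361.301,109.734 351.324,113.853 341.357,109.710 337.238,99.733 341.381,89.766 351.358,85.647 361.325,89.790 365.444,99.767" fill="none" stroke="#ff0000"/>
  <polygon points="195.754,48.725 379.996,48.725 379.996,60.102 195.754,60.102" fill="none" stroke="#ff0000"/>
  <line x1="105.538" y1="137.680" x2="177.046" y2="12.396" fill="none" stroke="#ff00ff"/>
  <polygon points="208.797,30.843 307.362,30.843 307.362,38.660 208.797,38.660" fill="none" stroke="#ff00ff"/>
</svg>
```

G21
G90
G0 X361.301 Y52.617
M4 S534
G1 X351.324 Y48.498 F1563
G1 X341.357 Y52.641 F1563
G1 X337.238 Y62.618 F1563
G1 X341.381 Y72.585 F1563
G1 X351.358 Y76.704 F1563
G1 X361.325 Y72.561 F1563
G1 X365.444 Y62.584 F1563
G1 X361.301 Y52.617 F1563
M5
G0 X195.754 Y113.626
M4 S534
G1 X379.996 Y113.626 F1563
G1 X379.996 Y102.249 F1563
G1 X195.754 Y102.249 F1563
G1 X195.754 Y113.626 F1563
M5
G0 X105.538 Y24.671
M4 S344
G1 X177.046 Y149.955 F4056
M5
G0 X208.797 Y131.508
M4 S344
G1 X307.362 Y131.508 F4056
G1 X307.362 Y123.691 F4056
G1 X208.797 Y123.691 F4056
G1 X208.797 Y131.508 F4056
M5
G0 X0.000 Y0.000

1 u = 1 mm; y_m = 162.351 − y.

[1] `<polygon>` regular polygon, #ff0000→score S534 F1563: (361.301,52.617) → (351.324,48.498) → (341.357,52.641) → (337.238,62.618) → (341.381,72.585) → (351.358,76.704) → (361.325,72.561) → (365.444,62.584) → (361.301,52.617) (closed)

[2] `<polygon>` rectangle, #ff0000→score S534 F1563: (195.754,113.626) → (379.996,113.626) → (379.996,102.249) → (195.754,102.249) → (195.754,113.626) (closed)

[3] `<line>` line segment, #ff00ff→engrave S344 F4056: (105.538,24.671) → (177.046,149.955)

[4] `<polygon>` rectangle, #ff00ff→engrave S344 F4056: (208.797,131.508) → (307.362,131.508) → (307.362,123.691) → (208.797,123.691) → (208.797,131.508) (closed)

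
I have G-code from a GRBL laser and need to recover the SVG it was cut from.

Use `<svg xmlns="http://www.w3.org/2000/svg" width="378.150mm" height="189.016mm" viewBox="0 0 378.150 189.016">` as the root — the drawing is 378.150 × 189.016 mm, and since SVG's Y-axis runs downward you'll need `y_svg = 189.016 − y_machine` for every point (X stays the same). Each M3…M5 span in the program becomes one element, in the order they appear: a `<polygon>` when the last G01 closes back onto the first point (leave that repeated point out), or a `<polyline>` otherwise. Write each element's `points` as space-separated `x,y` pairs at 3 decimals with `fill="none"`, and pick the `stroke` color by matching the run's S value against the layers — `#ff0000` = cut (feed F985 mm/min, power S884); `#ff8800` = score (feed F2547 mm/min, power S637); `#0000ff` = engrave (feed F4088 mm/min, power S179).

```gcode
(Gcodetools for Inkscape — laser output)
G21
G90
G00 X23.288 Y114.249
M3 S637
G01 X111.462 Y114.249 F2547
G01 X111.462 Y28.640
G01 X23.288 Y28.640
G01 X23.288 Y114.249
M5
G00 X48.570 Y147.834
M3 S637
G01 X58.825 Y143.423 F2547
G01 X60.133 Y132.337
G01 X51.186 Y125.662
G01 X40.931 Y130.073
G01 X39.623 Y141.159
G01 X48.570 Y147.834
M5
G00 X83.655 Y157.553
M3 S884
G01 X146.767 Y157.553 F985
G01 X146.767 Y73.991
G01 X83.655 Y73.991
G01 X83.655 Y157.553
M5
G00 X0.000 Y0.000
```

Machine Y-up, SVG Y-down with viewBox height 189.016, so y_svg = 189.016 − y_machine; X carries over.

Run 1: power S637 maps to stroke `#ff8800` (score). The run returns to its start, so emit a `<polygon>` with points (Y-flipped): 23.288,74.767 111.462,74.767 111.462,160.376 23.288,160.376.

Run 2: the run's S637 means `#ff8800` (score). The run returns to its start, so emit a `<polygon>` with points (Y-flipped): 48.570,41.182 58.825,45.593 60.133,56.679 51.186,63.354 40.931,58.943 39.623,47.857.

Run 3: the run's S884 means `#ff0000` (cut). The run returns to its start, so emit a `<polygon>` with points (Y-flipped): 83.655,31.463 146.767,31.463 146.767,115.025 83.655,115.025.

<svg xmlns="http://www.w3.org/2000/svg" width="378.150mm" height="189.016mm" viewBox="0 0 378.150 189.016">
  <polygon points="23.288,74.767 111.462,74.767 111.462,160.376 23.288,160.376" fill="none" stroke="#ff8800"/>
  <polygon points="48.570,41.182 58.825,45.593 60.133,56.679 51.186,63.354 40.931,58.943 39.623,47.857" fill="none" stroke="#ff8800"/>
  <polygon points="83.655,31.463 146.767,31.463 146.767,115.025 83.655,115.025" fill="none" stroke="#ff0000"/>
</svg>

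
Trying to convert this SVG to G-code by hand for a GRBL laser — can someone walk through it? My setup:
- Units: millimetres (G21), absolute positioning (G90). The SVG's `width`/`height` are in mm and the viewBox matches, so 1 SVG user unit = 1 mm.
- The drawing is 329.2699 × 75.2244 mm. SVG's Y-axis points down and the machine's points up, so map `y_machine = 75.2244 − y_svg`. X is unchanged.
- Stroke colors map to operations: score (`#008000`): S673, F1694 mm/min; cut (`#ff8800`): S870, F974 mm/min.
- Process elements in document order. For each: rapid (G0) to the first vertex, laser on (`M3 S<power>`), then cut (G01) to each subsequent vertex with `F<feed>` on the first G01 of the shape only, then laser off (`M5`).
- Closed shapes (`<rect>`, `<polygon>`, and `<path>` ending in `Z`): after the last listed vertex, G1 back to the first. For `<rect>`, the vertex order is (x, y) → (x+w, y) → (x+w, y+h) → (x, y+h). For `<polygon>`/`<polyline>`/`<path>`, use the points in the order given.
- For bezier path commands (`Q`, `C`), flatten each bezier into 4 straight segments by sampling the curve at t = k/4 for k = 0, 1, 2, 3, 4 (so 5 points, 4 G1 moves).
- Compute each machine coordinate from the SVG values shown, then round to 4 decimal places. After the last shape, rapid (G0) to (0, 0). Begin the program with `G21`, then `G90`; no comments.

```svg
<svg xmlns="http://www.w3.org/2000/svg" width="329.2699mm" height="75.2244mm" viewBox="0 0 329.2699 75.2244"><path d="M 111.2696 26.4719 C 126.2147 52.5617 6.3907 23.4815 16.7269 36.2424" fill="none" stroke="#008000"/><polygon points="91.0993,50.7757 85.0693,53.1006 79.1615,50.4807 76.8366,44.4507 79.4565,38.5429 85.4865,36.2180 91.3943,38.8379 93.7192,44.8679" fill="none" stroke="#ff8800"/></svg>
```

Since the viewBox matches the mm dimensions, user units are millimetres directly. The only transform is the Y-flip y_m = 75.2244 − y_svg.

Shape 1 is a cubic bezier drawn with `<path>`. Its stroke #008000 means score at S673, F1694. After flipping Y the toolpath is (111.2696,48.7525) → (101.3487,38.0137) → (65.7266,38.8689) → (29.2403,42.2233) → (16.7269,38.9820).

Shape 2 is a regular polygon drawn with `<polygon>`. Its stroke #ff8800 means cut at S870, F974. After flipping Y the toolpath is (91.0993,24.4487) → (85.0693,22.1238) → (79.1615,24.7437) → (76.8366,30.7737) → (79.4565,36.6815) → (85.4865,39.0064) → (91.3943,36.3865) → (93.7192,30.3565) → (91.0993,24.4487), returning to the start.

G21
G90
G0 X111.2696 Y48.7525
M3 S673
G01 X101.3487 Y38.0137 F1694
G01 X65.7266 Y38.8689
G01 X29.2403 Y42.2233
G01 X16.7269 Y38.9820
M5
G0 X91.0993 Y24.4487
M3 S870
G01 X85.0693 Y22.1238 F974
G01 X79.1615 Y24.7437
G01 X76.8366 Y30.7737
G01 X79.4565 Y36.6815
G01 X85.4865 Y39.0064
G01 X91.3943 Y36.3865
G01 X93.7192 Y30.3565
G01 X91.0993 Y24.4487
M5
G0 X0.0000 Y0.0000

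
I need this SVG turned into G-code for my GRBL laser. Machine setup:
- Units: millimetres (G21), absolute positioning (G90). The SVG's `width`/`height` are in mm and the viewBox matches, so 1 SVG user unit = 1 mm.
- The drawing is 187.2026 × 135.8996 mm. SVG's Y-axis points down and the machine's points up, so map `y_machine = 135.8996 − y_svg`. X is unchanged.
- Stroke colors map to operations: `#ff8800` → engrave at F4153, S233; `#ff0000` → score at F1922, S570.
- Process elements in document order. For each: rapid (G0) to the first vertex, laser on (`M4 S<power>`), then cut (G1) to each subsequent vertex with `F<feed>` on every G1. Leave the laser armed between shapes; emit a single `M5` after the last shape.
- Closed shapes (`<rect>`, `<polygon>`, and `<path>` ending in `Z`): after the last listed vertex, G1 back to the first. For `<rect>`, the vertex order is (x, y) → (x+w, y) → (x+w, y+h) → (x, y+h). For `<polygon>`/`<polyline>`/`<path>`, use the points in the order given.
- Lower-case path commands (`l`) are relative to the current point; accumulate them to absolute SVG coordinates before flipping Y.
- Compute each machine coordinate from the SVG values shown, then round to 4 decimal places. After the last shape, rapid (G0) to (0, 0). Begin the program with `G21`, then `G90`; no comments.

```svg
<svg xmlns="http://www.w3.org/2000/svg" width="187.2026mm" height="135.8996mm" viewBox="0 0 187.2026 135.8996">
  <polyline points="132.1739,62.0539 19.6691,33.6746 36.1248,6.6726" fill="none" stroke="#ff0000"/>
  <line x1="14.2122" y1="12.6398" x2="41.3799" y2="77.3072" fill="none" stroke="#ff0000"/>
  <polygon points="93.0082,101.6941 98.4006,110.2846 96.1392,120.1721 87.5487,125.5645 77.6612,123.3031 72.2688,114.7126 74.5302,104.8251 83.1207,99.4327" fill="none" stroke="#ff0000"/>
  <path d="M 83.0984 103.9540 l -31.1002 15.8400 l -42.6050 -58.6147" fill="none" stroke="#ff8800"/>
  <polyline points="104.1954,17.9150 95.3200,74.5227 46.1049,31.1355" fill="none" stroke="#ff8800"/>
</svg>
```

G21
G90
G0 X132.1739 Y73.8457
M4 S570
G1 X19.6691 Y102.2250 F1922
G1 X36.1248 Y129.2270 F1922
G0 X14.2122 Y123.2598
M4 S570
G1 X41.3799 Y58.5924 F1922
G0 X93.0082 Y34.2055
M4 S570
G1 X98.4006 Y25.6150 F1922
G1 X96.1392 Y15.7275 F1922
G1 X87.5487 Y10.3351 F1922
G1 X77.6612 Y12.5965 F1922
G1 X72.2688 Y21.1870 F1922
G1 X74.5302 Y31.0745 F1922
G1 X83.1207 Y36.4669 F1922
G1 X93.0082 Y34.2055 F1922
G0 X83.0984 Y31.9456
M4 S233
G1 X51.9982 Y16.1056 F4153
G1 X9.3932 Y74.7203 F4153
G0 X104.1954 Y117.9846
M4 S233
G1 X95.3200 Y61.3769 F4153
G1 X46.1049 Y104.7641 F4153
M5
G0 X0.0000 Y0.0000

1 u = 1 mm; y_m = 135.8996 − y.

[1] `<polyline>` open polyline, #ff0000→score S570 F1922: (132.1739,73.8457) → (19.6691,102.2250) → (36.1248,129.2270)

[2] `<line>` line segment, #ff0000→score S570 F1922: (14.2122,123.2598) → (41.3799,58.5924)

[3] `<polygon>` regular polygon, #ff0000→score S570 F1922: (93.0082,34.2055) → (98.4006,25.6150) → (96.1392,15.7275) → (87.5487,10.3351) → (77.6612,12.5965) → (72.2688,21.1870) → (74.5302,31.0745) → (83.1207,36.4669) → (93.0082,34.2055) (closed)

[4] `<path>` open polyline, #ff8800→engrave S233 F4153: (83.0984,31.9456) → (51.9982,16.1056) → (9.3932,74.7203)

[5] `<polyline>` open polyline, #ff8800→engrave S233 F4153: (104.1954,117.9846) → (95.3200,61.3769) → (46.1049,104.7641)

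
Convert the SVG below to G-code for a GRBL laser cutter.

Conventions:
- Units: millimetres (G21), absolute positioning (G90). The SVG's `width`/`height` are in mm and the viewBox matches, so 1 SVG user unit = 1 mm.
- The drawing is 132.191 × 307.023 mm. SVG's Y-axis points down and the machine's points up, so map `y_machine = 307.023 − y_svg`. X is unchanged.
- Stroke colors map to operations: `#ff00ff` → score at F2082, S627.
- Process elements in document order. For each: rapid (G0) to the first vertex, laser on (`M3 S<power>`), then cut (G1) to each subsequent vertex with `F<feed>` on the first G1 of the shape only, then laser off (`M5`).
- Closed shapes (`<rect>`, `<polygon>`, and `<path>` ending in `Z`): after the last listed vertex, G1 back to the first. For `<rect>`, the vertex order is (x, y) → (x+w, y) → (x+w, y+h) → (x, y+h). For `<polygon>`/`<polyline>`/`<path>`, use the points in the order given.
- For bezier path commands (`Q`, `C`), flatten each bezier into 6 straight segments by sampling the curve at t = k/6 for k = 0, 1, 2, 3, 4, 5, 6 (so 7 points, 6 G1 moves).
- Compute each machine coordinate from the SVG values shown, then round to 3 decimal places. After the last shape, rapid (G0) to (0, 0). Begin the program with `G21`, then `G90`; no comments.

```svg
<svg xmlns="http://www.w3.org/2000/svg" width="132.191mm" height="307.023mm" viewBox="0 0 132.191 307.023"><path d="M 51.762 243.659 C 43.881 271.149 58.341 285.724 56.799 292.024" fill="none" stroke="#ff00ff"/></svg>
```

G21
G90
G0 X51.762 Y63.364
M3 S627
G1 X49.506 Y50.674 F2082
G1 X49.908 Y40.007
G1 X51.903 Y31.235
G1 X54.427 Y24.229
G1 X56.414 Y18.860
G1 X56.799 Y14.999
M5
G0 X0.000 Y0.000

Since the viewBox matches the mm dimensions, user units are millimetres directly. The only transform is the Y-flip y_m = 307.023 − y_svg.

Shape 1 is a cubic bezier drawn with `<path>`. Its stroke #ff00ff means score at S627, F2082. After flipping Y the toolpath is (51.762,63.364) → (49.506,50.674) → (49.908,40.007) → (51.903,31.235) → (54.427,24.229) → (56.414,18.860) → (56.799,14.999).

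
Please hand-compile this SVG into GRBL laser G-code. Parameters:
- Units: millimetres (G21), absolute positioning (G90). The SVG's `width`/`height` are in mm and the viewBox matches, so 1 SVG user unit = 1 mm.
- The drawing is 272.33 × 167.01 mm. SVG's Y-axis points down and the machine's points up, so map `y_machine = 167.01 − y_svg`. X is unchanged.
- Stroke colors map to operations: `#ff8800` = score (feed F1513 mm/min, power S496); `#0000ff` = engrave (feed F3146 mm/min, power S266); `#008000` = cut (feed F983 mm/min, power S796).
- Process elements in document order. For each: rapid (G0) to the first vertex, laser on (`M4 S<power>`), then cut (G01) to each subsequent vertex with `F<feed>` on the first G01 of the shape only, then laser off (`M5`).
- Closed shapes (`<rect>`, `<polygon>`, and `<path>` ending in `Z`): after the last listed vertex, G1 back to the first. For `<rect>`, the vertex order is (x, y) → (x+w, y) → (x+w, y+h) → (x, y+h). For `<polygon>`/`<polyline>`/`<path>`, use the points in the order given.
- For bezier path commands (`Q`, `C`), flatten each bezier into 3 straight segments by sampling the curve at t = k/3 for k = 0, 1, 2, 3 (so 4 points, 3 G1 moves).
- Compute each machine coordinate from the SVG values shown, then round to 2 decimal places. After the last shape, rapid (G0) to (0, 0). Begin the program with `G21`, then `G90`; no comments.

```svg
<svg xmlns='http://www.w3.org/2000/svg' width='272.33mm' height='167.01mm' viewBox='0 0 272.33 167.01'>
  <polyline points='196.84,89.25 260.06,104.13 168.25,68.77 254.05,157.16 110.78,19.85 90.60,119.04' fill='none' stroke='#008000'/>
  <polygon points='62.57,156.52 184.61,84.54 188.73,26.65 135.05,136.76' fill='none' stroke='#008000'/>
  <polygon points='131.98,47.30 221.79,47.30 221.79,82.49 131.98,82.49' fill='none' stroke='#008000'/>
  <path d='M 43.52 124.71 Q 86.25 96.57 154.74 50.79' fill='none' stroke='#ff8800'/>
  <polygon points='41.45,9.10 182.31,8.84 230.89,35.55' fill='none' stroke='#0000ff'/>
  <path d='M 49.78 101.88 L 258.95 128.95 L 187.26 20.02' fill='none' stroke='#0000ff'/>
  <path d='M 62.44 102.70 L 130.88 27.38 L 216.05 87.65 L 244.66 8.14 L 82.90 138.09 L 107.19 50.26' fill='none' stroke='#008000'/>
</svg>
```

G21
G90
G0 X196.84 Y77.76
M4 S796
G01 X260.06 Y62.88 F983
G01 X168.25 Y98.24
G01 X254.05 Y9.85
G01 X110.78 Y147.16
G01 X90.60 Y47.97
M5
G0 X62.57 Y10.49
M4 S796
G01 X184.61 Y82.47 F983
G01 X188.73 Y140.36
G01 X135.05 Y30.25
G01 X62.57 Y10.49
M5
G0 X131.98 Y119.71
M4 S796
G01 X221.79 Y119.71 F983
G01 X221.79 Y84.52
G01 X131.98 Y84.52
G01 X131.98 Y119.71
M5
G0 X43.52 Y42.30
M4 S496
G01 X74.87 Y63.02 F1513
G01 X111.94 Y87.66
G01 X154.74 Y116.22
M5
G0 X41.45 Y157.91
M4 S266
G01 X182.31 Y158.17 F3146
G01 X230.89 Y131.46
G01 X41.45 Y157.91
M5
G0 X49.78 Y65.13
M4 S266
G01 X258.95 Y38.06 F3146
G01 X187.26 Y146.99
M5
G0 X62.44 Y64.31
M4 S796
G01 X130.88 Y139.63 F983
G01 X216.05 Y79.36
G01 X244.66 Y158.87
G01 X82.90 Y28.92
G01 X107.19 Y116.75
M5
G0 X0.00 Y0.00

Since the viewBox matches the mm dimensions, user units are millimetres directly. The only transform is the Y-flip y_m = 167.01 − y_svg.

Shape 1 is a open polyline drawn with `<polyline>`. Its stroke #008000 means cut at S796, F983. After flipping Y the toolpath is (196.84,77.76) → (260.06,62.88) → (168.25,98.24) → (254.05,9.85) → (110.78,147.16) → (90.60,47.97).

Shape 2 is a closed polygon drawn with `<polygon>`. Its stroke #008000 means cut at S796, F983. After flipping Y the toolpath is (62.57,10.49) → (184.61,82.47) → (188.73,140.36) → (135.05,30.25) → (62.57,10.49), returning to the start.

Shape 3 is a rectangle drawn with `<polygon>`. Its stroke #008000 means cut at S796, F983. After flipping Y the toolpath is (131.98,119.71) → (221.79,119.71) → (221.79,84.52) → (131.98,84.52) → (131.98,119.71), returning to the start.

Shape 4 is a quadratic bezier drawn with `<path>`. Its stroke #ff8800 means score at S496, F1513. After flipping Y the toolpath is (43.52,42.30) → (74.87,63.02) → (111.94,87.66) → (154.74,116.22).

Shape 5 is a closed polygon drawn with `<polygon>`. Its stroke #0000ff means engrave at S266, F3146. After flipping Y the toolpath is (41.45,157.91) → (182.31,158.17) → (230.89,131.46) → (41.45,157.91), returning to the start.

Shape 6 is a open polyline drawn with `<path>`. Its stroke #0000ff means engrave at S266, F3146. After flipping Y the toolpath is (49.78,65.13) → (258.95,38.06) → (187.26,146.99).

Shape 7 is a open polyline drawn with `<path>`. Its stroke #008000 means cut at S796, F983. After flipping Y the toolpath is (62.44,64.31) → (130.88,139.63) → (216.05,79.36) → (244.66,158.87) → (82.90,28.92) → (107.19,116.75).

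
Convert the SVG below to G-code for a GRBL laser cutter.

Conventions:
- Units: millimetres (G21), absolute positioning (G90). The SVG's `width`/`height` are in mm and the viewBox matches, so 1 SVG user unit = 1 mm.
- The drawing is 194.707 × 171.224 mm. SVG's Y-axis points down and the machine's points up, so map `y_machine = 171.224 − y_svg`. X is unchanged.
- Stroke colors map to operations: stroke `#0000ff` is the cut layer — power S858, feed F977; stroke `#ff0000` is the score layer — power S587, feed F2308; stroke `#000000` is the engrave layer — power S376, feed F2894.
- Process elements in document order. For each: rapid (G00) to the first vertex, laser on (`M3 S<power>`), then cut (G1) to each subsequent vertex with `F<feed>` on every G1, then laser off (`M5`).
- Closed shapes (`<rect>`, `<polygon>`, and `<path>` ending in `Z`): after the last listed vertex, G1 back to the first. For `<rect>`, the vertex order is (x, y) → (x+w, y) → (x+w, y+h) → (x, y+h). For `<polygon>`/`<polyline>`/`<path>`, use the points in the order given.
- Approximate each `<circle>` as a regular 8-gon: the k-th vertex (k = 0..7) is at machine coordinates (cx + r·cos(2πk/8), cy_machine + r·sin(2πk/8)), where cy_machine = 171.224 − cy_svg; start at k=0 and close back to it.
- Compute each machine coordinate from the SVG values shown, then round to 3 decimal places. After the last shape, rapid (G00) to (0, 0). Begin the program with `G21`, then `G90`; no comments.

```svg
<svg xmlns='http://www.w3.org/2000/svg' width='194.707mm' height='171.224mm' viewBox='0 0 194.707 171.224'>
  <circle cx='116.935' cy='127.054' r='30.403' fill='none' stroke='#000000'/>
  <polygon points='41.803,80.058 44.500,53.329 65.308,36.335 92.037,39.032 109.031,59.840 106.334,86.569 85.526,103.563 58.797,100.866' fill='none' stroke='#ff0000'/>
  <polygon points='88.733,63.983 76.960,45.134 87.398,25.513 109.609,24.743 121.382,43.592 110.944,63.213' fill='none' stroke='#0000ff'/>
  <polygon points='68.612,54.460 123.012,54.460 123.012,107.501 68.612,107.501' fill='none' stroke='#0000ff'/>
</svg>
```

1 u = 1 mm; y_m = 171.224 − y.

[1] `<circle>` circle, #000000→engrave S376 F2894: (147.338,44.170) → (138.433,65.668) → (116.935,74.573) → (95.437,65.668) → (86.532,44.170) → (95.437,22.672) → (116.935,13.767) → (138.433,22.672) → (147.338,44.170) (closed)

[2] `<polygon>` regular polygon, #ff0000→score S587 F2308: (41.803,91.166) → (44.500,117.895) → (65.308,134.889) → (92.037,132.192) → (109.031,111.384) → (106.334,84.655) → (85.526,67.661) → (58.797,70.358) → (41.803,91.166) (closed)

[3] `<polygon>` regular polygon, #0000ff→cut S858 F977: (88.733,107.241) → (76.960,126.090) → (87.398,145.711) → (109.609,146.481) → (121.382,127.632) → (110.944,108.011) → (88.733,107.241) (closed)

[4] `<polygon>` rectangle, #0000ff→cut S858 F977: (68.612,116.764) → (123.012,116.764) → (123.012,63.723) → (68.612,63.723) → (68.612,116.764) (closed)

G21
G90
G00 X147.338 Y44.170
M3 S376
G1 X138.433 Y65.668 F2894
G1 X116.935 Y74.573 F2894
G1 X95.437 Y65.668 F2894
G1 X86.532 Y44.170 F2894
G1 X95.437 Y22.672 F2894
G1 X116.935 Y13.767 F2894
G1 X138.433 Y22.672 F2894
G1 X147.338 Y44.170 F2894
M5
G00 X41.803 Y91.166
M3 S587
G1 X44.500 Y117.895 F2308
G1 X65.308 Y134.889 F2308
G1 X92.037 Y132.192 F2308
G1 X109.031 Y111.384 F2308
G1 X106.334 Y84.655 F2308
G1 X85.526 Y67.661 F2308
G1 X58.797 Y70.358 F2308
G1 X41.803 Y91.166 F2308
M5
G00 X88.733 Y107.241
M3 S858
G1 X76.960 Y126.090 F977
G1 X87.398 Y145.711 F977
G1 X109.609 Y146.481 F977
G1 X121.382 Y127.632 F977
G1 X110.944 Y108.011 F977
G1 X88.733 Y107.241 F977
M5
G00 X68.612 Y116.764
M3 S858
G1 X123.012 Y116.764 F977
G1 X123.012 Y63.723 F977
G1 X68.612 Y63.723 F977
G1 X68.612 Y116.764 F977
M5
G00 X0.000 Y0.000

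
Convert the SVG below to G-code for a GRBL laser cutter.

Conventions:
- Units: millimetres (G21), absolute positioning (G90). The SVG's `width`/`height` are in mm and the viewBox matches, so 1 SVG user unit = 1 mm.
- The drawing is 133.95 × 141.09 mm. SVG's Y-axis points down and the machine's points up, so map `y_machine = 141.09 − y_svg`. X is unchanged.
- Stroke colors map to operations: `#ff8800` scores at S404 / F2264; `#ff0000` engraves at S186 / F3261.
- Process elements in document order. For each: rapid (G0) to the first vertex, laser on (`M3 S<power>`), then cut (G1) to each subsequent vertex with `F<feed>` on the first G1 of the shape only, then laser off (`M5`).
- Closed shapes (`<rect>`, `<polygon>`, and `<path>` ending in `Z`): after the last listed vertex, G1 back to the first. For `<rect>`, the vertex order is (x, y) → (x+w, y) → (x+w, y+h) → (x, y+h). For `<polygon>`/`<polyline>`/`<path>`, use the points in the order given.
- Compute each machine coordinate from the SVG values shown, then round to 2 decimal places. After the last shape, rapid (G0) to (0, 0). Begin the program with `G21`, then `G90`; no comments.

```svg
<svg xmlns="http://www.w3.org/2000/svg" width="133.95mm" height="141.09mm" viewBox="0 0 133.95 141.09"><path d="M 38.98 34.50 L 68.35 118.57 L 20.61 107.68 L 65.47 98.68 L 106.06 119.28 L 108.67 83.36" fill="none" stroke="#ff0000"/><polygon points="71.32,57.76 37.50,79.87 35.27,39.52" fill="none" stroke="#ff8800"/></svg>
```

1 u = 1 mm; y_m = 141.09 − y.

[1] `<path>` open polyline, #ff0000→engrave S186 F3261: (38.98,106.59) → (68.35,22.52) → (20.61,33.41) → (65.47,42.41) → (106.06,21.81) → (108.67,57.73)

[2] `<polygon>` regular polygon, #ff8800→score S404 F2264: (71.32,83.33) → (37.50,61.22) → (35.27,101.57) → (71.32,83.33) (closed)

G21
G90
G0 X38.98 Y106.59
M3 S186
G1 X68.35 Y22.52 F3261
G1 X20.61 Y33.41
G1 X65.47 Y42.41
G1 X106.06 Y21.81
G1 X108.67 Y57.73
M5
G0 X71.32 Y83.33
M3 S404
G1 X37.50 Y61.22 F2264
G1 X35.27 Y101.57
G1 X71.32 Y83.33
M5
G0 X0.00 Y0.00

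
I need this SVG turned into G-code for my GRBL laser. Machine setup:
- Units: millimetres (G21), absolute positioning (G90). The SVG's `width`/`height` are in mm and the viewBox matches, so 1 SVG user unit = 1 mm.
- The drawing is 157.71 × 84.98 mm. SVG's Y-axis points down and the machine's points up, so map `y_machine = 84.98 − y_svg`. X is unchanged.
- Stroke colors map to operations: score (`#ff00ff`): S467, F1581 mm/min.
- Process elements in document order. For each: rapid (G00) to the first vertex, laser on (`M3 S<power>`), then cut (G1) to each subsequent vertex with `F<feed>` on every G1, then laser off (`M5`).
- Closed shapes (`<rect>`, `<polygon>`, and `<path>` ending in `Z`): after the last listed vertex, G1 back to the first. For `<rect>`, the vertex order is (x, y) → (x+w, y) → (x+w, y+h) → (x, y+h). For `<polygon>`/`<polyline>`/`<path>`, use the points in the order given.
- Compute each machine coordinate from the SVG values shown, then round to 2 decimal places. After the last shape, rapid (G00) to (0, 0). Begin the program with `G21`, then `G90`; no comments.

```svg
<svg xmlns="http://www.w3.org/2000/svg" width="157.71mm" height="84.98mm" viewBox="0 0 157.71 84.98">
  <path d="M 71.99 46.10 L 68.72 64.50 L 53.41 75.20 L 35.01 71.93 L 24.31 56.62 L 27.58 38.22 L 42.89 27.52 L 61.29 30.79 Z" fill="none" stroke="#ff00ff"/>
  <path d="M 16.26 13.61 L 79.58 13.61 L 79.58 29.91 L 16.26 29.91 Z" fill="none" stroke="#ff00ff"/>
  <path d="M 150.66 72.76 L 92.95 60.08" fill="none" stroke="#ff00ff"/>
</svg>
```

viewBox `0 0 157.71 84.98` with mm width/height → 1 unit = 1 mm. Flip: y_m = 84.98 − y_svg.

**Shape 1** — `<path>` regular polygon, stroke `#ff00ff` → score (S467, F1581). Machine vertices: (71.99,38.88) → (68.72,20.48) → (53.41,9.78) → (35.01,13.05) → (24.31,28.36) → (27.58,46.76) → (42.89,57.46) → (61.29,54.19) → (71.99,38.88). Closed: final G1 returns to the first vertex.

**Shape 2** — `<path>` rectangle, stroke `#ff00ff` → score (S467, F1581). Machine vertices: (16.26,71.37) → (79.58,71.37) → (79.58,55.07) → (16.26,55.07) → (16.26,71.37). Closed: final G1 returns to the first vertex.

**Shape 3** — `<path>` line segment, stroke `#ff00ff` → score (S467, F1581). Machine vertices: (150.66,12.22) → (92.95,24.90). Open path.

G21
G90
G00 X71.99 Y38.88
M3 S467
G1 X68.72 Y20.48 F1581
G1 X53.41 Y9.78 F1581
G1 X35.01 Y13.05 F1581
G1 X24.31 Y28.36 F1581
G1 X27.58 Y46.76 F1581
G1 X42.89 Y57.46 F1581
G1 X61.29 Y54.19 F1581
G1 X71.99 Y38.88 F1581
M5
G00 X16.26 Y71.37
M3 S467
G1 X79.58 Y71.37 F1581
G1 X79.58 Y55.07 F1581
G1 X16.26 Y55.07 F1581
G1 X16.26 Y71.37 F1581
M5
G00 X150.66 Y12.22
M3 S467
G1 X92.95 Y24.90 F1581
M5
G00 X0.00 Y0.00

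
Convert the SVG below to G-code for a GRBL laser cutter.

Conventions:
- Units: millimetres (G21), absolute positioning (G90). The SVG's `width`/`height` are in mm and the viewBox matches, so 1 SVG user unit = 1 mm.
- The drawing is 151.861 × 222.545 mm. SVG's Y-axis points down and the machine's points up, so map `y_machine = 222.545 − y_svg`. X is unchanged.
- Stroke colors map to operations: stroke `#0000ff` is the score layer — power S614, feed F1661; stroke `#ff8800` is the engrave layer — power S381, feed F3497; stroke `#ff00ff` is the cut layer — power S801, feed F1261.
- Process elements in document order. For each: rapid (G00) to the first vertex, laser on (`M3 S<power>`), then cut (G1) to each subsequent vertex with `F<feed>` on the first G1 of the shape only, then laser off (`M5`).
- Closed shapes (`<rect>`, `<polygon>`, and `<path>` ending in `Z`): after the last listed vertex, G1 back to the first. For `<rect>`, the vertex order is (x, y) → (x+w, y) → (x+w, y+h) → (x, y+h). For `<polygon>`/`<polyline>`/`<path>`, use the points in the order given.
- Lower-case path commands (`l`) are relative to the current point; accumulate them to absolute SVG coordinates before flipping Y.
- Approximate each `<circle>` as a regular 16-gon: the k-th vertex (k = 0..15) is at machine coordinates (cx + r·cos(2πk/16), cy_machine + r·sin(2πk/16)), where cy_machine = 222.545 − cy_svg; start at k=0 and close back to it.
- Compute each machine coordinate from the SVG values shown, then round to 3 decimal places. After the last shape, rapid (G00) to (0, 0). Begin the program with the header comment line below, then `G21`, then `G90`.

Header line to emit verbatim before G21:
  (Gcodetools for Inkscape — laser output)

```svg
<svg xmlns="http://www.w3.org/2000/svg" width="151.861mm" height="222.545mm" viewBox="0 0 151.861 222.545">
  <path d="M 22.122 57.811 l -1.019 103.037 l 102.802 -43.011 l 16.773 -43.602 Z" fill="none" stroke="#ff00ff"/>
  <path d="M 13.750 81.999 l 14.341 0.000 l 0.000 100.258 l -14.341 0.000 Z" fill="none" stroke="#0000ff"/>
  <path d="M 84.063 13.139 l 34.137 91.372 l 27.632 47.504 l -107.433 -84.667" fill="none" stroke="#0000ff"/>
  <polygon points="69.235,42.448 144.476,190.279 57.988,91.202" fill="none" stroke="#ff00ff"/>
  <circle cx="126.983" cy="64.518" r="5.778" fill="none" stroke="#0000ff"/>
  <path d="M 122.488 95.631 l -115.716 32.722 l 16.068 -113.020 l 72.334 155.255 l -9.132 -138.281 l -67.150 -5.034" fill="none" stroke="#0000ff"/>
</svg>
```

(Gcodetools for Inkscape — laser output)
G21
G90
G00 X22.122 Y164.734
M3 S801
G1 X21.103 Y61.697 F1261
G1 X123.905 Y104.708
G1 X140.678 Y148.310
G1 X22.122 Y164.734
M5
G00 X13.750 Y140.546
M3 S614
G1 X28.091 Y140.546 F1661
G1 X28.091 Y40.288
G1 X13.750 Y40.288
G1 X13.750 Y140.546
M5
G00 X84.063 Y209.406
M3 S614
G1 X118.200 Y118.034 F1661
G1 X145.832 Y70.530
G1 X38.399 Y155.197
M5
G00 X69.235 Y180.097
M3 S801
G1 X144.476 Y32.266 F1261
G1 X57.988 Y131.343
G1 X69.235 Y180.097
M5
G00 X132.761 Y158.027
M3 S614
G1 X132.321 Y160.238 F1661
G1 X131.069 Y162.113
G1 X129.194 Y163.365
G1 X126.983 Y163.805
G1 X124.772 Y163.365
G1 X122.897 Y162.113
G1 X121.645 Y160.238
G1 X121.205 Y158.027
G1 X121.645 Y155.816
G1 X122.897 Y153.941
G1 X124.772 Y152.689
G1 X126.983 Y152.249
G1 X129.194 Y152.689
G1 X131.069 Y153.941
G1 X132.321 Y155.816
G1 X132.761 Y158.027
M5
G00 X122.488 Y126.914
M3 S614
G1 X6.772 Y94.192 F1661
G1 X22.840 Y207.212
G1 X95.174 Y51.957
G1 X86.042 Y190.238
G1 X18.892 Y195.272
M5
G00 X0.000 Y0.000

viewBox `0 0 151.861 222.545` with mm width/height → 1 unit = 1 mm. Flip: y_m = 222.545 − y_svg.

**Shape 1** — `<path>` closed polygon, stroke `#ff00ff` → cut (S801, F1261). Machine vertices: (22.122,164.734) → (21.103,61.697) → (123.905,104.708) → (140.678,148.310) → (22.122,164.734). Closed: final G1 returns to the first vertex.

**Shape 2** — `<path>` rectangle, stroke `#0000ff` → score (S614, F1661). Machine vertices: (13.750,140.546) → (28.091,140.546) → (28.091,40.288) → (13.750,40.288) → (13.750,140.546). Closed: final G1 returns to the first vertex.

**Shape 3** — `<path>` open polyline, stroke `#0000ff` → score (S614, F1661). Machine vertices: (84.063,209.406) → (118.200,118.034) → (145.832,70.530) → (38.399,155.197). Open path.

**Shape 4** — `<polygon>` closed polygon, stroke `#ff00ff` → cut (S801, F1261). Machine vertices: (69.235,180.097) → (144.476,32.266) → (57.988,131.343) → (69.235,180.097). Closed: final G1 returns to the first vertex.

**Shape 5** — `<circle>` circle, stroke `#0000ff` → score (S614, F1661). Machine vertices: (132.761,158.027) → (132.321,160.238) → (131.069,162.113) → (129.194,163.365) → (126.983,163.805) → (124.772,163.365) → (122.897,162.113) → (121.645,160.238) → (121.205,158.027) → (121.645,155.816) → (122.897,153.941) → (124.772,152.689) → (126.983,152.249) → (129.194,152.689) → (131.069,153.941) → (132.321,155.816) → (132.761,158.027). Closed: final G1 returns to the first vertex.

**Shape 6** — `<path>` open polyline, stroke `#0000ff` → score (S614, F1661). Machine vertices: (122.488,126.914) → (6.772,94.192) → (22.840,207.212) → (95.174,51.957) → (86.042,190.238) → (18.892,195.272). Open path.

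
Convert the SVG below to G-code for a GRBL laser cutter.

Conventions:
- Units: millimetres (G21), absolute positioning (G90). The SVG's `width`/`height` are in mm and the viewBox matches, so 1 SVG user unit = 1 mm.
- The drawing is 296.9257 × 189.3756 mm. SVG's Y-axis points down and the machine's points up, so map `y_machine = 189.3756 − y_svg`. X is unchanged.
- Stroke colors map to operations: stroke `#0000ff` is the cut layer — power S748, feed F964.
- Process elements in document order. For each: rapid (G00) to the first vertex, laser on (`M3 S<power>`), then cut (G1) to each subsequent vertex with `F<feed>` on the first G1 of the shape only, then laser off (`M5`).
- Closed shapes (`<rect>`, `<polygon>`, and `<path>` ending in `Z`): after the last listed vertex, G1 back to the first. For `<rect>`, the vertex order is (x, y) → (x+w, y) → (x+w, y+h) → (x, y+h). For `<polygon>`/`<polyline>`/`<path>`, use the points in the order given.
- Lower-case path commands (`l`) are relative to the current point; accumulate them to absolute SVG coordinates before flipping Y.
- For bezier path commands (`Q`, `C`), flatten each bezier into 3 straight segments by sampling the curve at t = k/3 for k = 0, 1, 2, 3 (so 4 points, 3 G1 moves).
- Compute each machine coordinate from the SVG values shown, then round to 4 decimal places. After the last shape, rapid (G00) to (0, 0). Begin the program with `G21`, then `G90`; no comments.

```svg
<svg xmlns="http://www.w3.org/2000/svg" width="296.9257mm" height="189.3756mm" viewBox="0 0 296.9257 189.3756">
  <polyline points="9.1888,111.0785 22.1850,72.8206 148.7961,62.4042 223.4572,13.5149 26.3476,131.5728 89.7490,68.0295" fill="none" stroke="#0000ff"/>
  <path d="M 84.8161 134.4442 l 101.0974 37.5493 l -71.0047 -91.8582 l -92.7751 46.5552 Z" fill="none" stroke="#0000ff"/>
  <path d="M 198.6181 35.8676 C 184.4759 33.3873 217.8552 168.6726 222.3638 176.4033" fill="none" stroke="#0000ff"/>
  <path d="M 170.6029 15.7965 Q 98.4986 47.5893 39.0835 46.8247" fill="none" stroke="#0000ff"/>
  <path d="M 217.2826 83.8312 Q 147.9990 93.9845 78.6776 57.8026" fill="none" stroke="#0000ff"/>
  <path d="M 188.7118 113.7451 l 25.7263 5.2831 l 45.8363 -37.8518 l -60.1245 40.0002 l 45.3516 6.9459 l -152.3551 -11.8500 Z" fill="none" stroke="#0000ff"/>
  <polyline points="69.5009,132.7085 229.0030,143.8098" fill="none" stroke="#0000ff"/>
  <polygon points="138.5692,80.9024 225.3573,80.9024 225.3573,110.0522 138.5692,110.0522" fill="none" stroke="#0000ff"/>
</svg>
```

viewBox `0 0 296.9257 189.3756` with mm width/height → 1 unit = 1 mm. Flip: y_m = 189.3756 − y_svg.

**Shape 1** — `<polyline>` open polyline, stroke `#0000ff` → cut (S748, F964). Machine vertices: (9.1888,78.2971) → (22.1850,116.5550) → (148.7961,126.9714) → (223.4572,175.8607) → (26.3476,57.8028) → (89.7490,121.3461). Open path.

**Shape 2** — `<path>` closed polygon, stroke `#0000ff` → cut (S748, F964). Machine vertices: (84.8161,54.9314) → (185.9135,17.3821) → (114.9088,109.2403) → (22.1337,62.6851) → (84.8161,54.9314). Closed: final G1 returns to the first vertex.

**Shape 3** — `<path>` cubic bezier, stroke `#0000ff` → cut (S748, F964). Control points (SVG): P0=(198.6181,35.8676), P1=(184.4759,33.3873), P2=(217.8552,168.6726), P3=(222.3638,176.4033); sampled at t=k/3. Machine vertices: (198.6181,153.5080) → (197.4871,119.8931) → (211.0610,53.3945) → (222.3638,12.9723). Open path.

**Shape 4** — `<path>` quadratic bezier, stroke `#0000ff` → cut (S748, F964). Control points (SVG): P0=(170.6029,15.7965), P1=(98.4986,47.5893), P2=(39.0835,46.8247); sampled at t=k/3. Machine vertices: (170.6029,173.5791) → (123.9433,156.0014) → (80.1035,145.6587) → (39.0835,142.5509). Open path.

**Shape 5** — `<path>` quadratic bezier, stroke `#0000ff` → cut (S748, F964). Control points (SVG): P0=(217.2826,83.8312), P1=(147.9990,93.9845), P2=(78.6776,57.8026); sampled at t=k/3. Machine vertices: (217.2826,105.5444) → (171.0893,103.9239) → (124.8877,112.6001) → (78.6776,131.5730). Open path.

**Shape 6** — `<path>` closed polygon, stroke `#0000ff` → cut (S748, F964). Machine vertices: (188.7118,75.6305) → (214.4381,70.3474) → (260.2744,108.1992) → (200.1499,68.1990) → (245.5015,61.2531) → (93.1464,73.1031) → (188.7118,75.6305). Closed: final G1 returns to the first vertex.

**Shape 7** — `<polyline>` line segment, stroke `#0000ff` → cut (S748, F964). Machine vertices: (69.5009,56.6671) → (229.0030,45.5658). Open path.

**Shape 8** — `<polygon>` rectangle, stroke `#0000ff` → cut (S748, F964). Machine vertices: (138.5692,108.4732) → (225.3573,108.4732) → (225.3573,79.3234) → (138.5692,79.3234) → (138.5692,108.4732). Closed: final G1 returns to the first vertex.

G21
G90
G00 X9.1888 Y78.2971
M3 S748
G1 X22.1850 Y116.5550 F964
G1 X148.7961 Y126.9714
G1 X223.4572 Y175.8607
G1 X26.3476 Y57.8028
G1 X89.7490 Y121.3461
M5
G00 X84.8161 Y54.9314
M3 S748
G1 X185.9135 Y17.3821 F964
G1 X114.9088 Y109.2403
G1 X22.1337 Y62.6851
G1 X84.8161 Y54.9314
M5
G00 X198.6181 Y153.5080
M3 S748
G1 X197.4871 Y119.8931 F964
G1 X211.0610 Y53.3945
G1 X222.3638 Y12.9723
M5
G00 X170.6029 Y173.5791
M3 S748
G1 X123.9433 Y156.0014 F964
G1 X80.1035 Y145.6587
G1 X39.0835 Y142.5509
M5
G00 X217.2826 Y105.5444
M3 S748
G1 X171.0893 Y103.9239 F964
G1 X124.8877 Y112.6001
G1 X78.6776 Y131.5730
M5
G00 X188.7118 Y75.6305
M3 S748
G1 X214.4381 Y70.3474 F964
G1 X260.2744 Y108.1992
G1 X200.1499 Y68.1990
G1 X245.5015 Y61.2531
G1 X93.1464 Y73.1031
G1 X188.7118 Y75.6305
M5
G00 X69.5009 Y56.6671
M3 S748
G1 X229.0030 Y45.5658 F964
M5
G00 X138.5692 Y108.4732
M3 S748
G1 X225.3573 Y108.4732 F964
G1 X225.3573 Y79.3234
G1 X138.5692 Y79.3234
G1 X138.5692 Y108.4732
M5
G00 X0.0000 Y0.0000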